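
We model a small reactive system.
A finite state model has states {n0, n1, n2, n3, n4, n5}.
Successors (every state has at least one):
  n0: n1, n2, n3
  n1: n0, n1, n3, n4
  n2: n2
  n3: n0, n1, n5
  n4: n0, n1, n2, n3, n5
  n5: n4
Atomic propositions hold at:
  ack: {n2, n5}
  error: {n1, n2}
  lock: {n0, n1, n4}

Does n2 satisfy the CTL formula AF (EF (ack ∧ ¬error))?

Sat(¬error) = {n0, n3, n4, n5}
Sat(ack ∧ ¬error) = {n5}
EF (ack ∧ ¬error): least fixpoint, start Z0 = {n5}, add states with some successor in Z. Z1 = {n3, n4, n5}; Z2 = {n0, n1, n3, n4, n5}; fixed.
Sat(EF (ack ∧ ¬error)) = {n0, n1, n3, n4, n5}
AF (EF (ack ∧ ¬error)): least fixpoint, start Z0 = {n0, n1, n3, n4, n5}, add states with every successor in Z. Already a fixed point.
Sat(AF (EF (ack ∧ ¬error))) = {n0, n1, n3, n4, n5}
n2 ∉ Sat(AF (EF (ack ∧ ¬error))) = {n0, n1, n3, n4, n5}, so the formula does not hold at n2.

No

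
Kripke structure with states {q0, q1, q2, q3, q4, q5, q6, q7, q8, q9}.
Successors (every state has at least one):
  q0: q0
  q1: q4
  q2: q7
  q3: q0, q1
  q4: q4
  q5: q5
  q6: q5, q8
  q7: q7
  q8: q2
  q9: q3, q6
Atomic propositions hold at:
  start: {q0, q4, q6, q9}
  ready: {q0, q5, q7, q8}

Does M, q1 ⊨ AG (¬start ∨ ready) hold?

No

Sat(¬start) = {q1, q2, q3, q5, q7, q8}
Sat(¬start ∨ ready) = {q0, q1, q2, q3, q5, q7, q8}
AG (¬start ∨ ready): greatest fixpoint, start Z0 = {q0, q1, q2, q3, q5, q7, q8}, keep only states in Sat with every successor in Z. Z1 = {q0, q2, q3, q5, q7, q8}; Z2 = {q0, q2, q5, q7, q8}; fixed.
Sat(AG (¬start ∨ ready)) = {q0, q2, q5, q7, q8}
q1 ∉ Sat(AG (¬start ∨ ready)) = {q0, q2, q5, q7, q8}, so the formula does not hold at q1.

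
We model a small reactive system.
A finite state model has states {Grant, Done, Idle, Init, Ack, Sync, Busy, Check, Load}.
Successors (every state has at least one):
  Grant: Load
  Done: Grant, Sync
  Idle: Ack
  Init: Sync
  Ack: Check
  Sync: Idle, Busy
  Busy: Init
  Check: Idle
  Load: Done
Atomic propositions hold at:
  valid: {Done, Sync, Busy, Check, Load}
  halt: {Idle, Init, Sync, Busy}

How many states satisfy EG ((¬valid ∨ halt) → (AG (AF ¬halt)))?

3

Sat(¬valid) = {Grant, Idle, Init, Ack}
Sat(¬valid ∨ halt) = {Grant, Idle, Init, Ack, Sync, Busy}
Sat(¬halt) = {Grant, Done, Ack, Check, Load}
AF ¬halt: least fixpoint, start Z0 = {Grant, Done, Ack, Check, Load}, add states with every successor in Z. Z1 = {Grant, Done, Idle, Ack, Check, Load}; fixed.
Sat(AF ¬halt) = {Grant, Done, Idle, Ack, Check, Load}
AG (AF ¬halt): greatest fixpoint, start Z0 = {Grant, Done, Idle, Ack, Check, Load}, keep only states in Sat with every successor in Z. Z1 = {Grant, Idle, Ack, Check, Load}; Z2 = {Grant, Idle, Ack, Check}; Z3 = {Idle, Ack, Check}; fixed.
Sat(AG (AF ¬halt)) = {Idle, Ack, Check}
Sat((¬valid ∨ halt) → (AG (AF ¬halt))) = {Done, Idle, Ack, Check, Load}
EG ((¬valid ∨ halt) → (AG (AF ¬halt))): greatest fixpoint, start Z0 = {Done, Idle, Ack, Check, Load}, keep only states in Sat with some successor in Z. Z1 = {Idle, Ack, Check, Load}; Z2 = {Idle, Ack, Check}; fixed.
Sat(EG ((¬valid ∨ halt) → (AG (AF ¬halt)))) = {Idle, Ack, Check}
|Sat(EG ((¬valid ∨ halt) → (AG (AF ¬halt))))| = |{Idle, Ack, Check}| = 3.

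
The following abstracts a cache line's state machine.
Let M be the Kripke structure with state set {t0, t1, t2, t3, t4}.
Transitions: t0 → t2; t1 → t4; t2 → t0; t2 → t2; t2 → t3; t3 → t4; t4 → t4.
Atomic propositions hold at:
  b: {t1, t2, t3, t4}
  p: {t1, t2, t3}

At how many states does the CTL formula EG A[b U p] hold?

1

A[b U p]: least fixpoint, start Z0 = Sat(p) = {t1, t2, t3}, add states in Sat(b) with every successor in Z. Already a fixed point.
Sat(A[b U p]) = {t1, t2, t3}
EG A[b U p]: greatest fixpoint, start Z0 = {t1, t2, t3}, keep only states in Sat with some successor in Z. Z1 = {t2}; fixed.
Sat(EG A[b U p]) = {t2}
|Sat(EG A[b U p])| = |{t2}| = 1.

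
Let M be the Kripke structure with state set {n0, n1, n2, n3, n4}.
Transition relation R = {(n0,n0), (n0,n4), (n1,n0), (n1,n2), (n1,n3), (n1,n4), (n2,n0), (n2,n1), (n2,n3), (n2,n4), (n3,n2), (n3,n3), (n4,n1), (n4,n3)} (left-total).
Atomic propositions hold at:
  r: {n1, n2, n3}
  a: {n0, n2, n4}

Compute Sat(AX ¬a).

Sat(¬a) = {n1, n3}
Sat(AX ¬a) = {s : every successor in {n1, n3}} = {n4}

{n4}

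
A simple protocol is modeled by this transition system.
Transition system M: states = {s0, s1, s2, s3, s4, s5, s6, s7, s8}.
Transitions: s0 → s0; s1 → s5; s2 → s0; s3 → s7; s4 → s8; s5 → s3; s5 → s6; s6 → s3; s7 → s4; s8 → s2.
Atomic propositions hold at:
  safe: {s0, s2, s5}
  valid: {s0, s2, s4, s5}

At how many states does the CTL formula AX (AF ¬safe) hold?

6

Sat(¬safe) = {s1, s3, s4, s6, s7, s8}
AF ¬safe: least fixpoint, start Z0 = {s1, s3, s4, s6, s7, s8}, add states with every successor in Z. Z1 = {s1, s3, s4, s5, s6, s7, s8}; fixed.
Sat(AF ¬safe) = {s1, s3, s4, s5, s6, s7, s8}
Sat(AX (AF ¬safe)) = {s : every successor in {s1, s3, s4, s5, s6, s7, s8}} = {s1, s3, s4, s5, s6, s7}
|Sat(AX (AF ¬safe))| = |{s1, s3, s4, s5, s6, s7}| = 6.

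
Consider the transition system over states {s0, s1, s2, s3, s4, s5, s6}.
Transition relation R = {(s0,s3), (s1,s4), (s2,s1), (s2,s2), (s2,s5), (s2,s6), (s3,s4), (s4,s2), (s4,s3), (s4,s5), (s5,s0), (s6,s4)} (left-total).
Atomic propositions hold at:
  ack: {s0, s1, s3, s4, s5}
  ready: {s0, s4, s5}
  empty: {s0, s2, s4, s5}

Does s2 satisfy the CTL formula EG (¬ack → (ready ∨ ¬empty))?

No

Sat(¬ack) = {s2, s6}
Sat(¬empty) = {s1, s3, s6}
Sat(ready ∨ ¬empty) = {s0, s1, s3, s4, s5, s6}
Sat(¬ack → (ready ∨ ¬empty)) = {s0, s1, s3, s4, s5, s6}
EG (¬ack → (ready ∨ ¬empty)): greatest fixpoint, start Z0 = {s0, s1, s3, s4, s5, s6}, keep only states in Sat with some successor in Z. Already a fixed point.
Sat(EG (¬ack → (ready ∨ ¬empty))) = {s0, s1, s3, s4, s5, s6}
s2 ∉ Sat(EG (¬ack → (ready ∨ ¬empty))) = {s0, s1, s3, s4, s5, s6}, so the formula does not hold at s2.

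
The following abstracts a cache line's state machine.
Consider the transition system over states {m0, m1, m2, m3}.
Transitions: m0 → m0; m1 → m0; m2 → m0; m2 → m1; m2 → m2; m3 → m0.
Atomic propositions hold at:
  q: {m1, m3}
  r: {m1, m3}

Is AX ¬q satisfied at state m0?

Sat(¬q) = {m0, m2}
Sat(AX ¬q) = {s : every successor in {m0, m2}} = {m0, m1, m3}
m0 ∈ Sat(AX ¬q) = {m0, m1, m3}, so the formula holds at m0.

Yes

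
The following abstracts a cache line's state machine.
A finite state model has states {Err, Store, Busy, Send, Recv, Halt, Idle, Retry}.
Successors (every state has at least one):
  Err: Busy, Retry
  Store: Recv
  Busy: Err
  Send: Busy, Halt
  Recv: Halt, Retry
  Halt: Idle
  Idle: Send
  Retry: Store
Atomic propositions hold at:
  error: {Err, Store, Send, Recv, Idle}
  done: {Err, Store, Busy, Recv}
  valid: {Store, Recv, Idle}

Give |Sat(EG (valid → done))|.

Sat(valid → done) = {Err, Store, Busy, Send, Recv, Halt, Retry}
EG (valid → done): greatest fixpoint, start Z0 = {Err, Store, Busy, Send, Recv, Halt, Retry}, keep only states in Sat with some successor in Z. Z1 = {Err, Store, Busy, Send, Recv, Retry}; fixed.
Sat(EG (valid → done)) = {Err, Store, Busy, Send, Recv, Retry}
|Sat(EG (valid → done))| = |{Err, Store, Busy, Send, Recv, Retry}| = 6.

6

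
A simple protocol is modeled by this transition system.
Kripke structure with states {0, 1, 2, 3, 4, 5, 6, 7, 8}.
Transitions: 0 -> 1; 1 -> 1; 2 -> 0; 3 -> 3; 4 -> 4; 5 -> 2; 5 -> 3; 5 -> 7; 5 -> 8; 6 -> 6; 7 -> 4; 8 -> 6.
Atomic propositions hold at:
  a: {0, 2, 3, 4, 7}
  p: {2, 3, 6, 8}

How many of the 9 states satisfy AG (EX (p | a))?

Sat(p | a) = {0, 2, 3, 4, 6, 7, 8}
Sat(EX (p | a)) = {s : some successor in {0, 2, 3, 4, 6, 7, 8}} = {2, 3, 4, 5, 6, 7, 8}
AG (EX (p | a)): greatest fixpoint, start Z0 = {2, 3, 4, 5, 6, 7, 8}, keep only states in Sat with every successor in Z. Z1 = {3, 4, 5, 6, 7, 8}; Z2 = {3, 4, 6, 7, 8}; fixed.
Sat(AG (EX (p | a))) = {3, 4, 6, 7, 8}
|Sat(AG (EX (p | a)))| = |{3, 4, 6, 7, 8}| = 5.

5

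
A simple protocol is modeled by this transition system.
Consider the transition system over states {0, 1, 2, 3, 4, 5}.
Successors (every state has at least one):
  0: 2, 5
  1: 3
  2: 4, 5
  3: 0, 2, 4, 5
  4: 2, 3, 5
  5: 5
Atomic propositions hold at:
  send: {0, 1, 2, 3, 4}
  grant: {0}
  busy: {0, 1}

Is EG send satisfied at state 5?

EG send: greatest fixpoint, start Z0 = {0, 1, 2, 3, 4}, keep only states in Sat with some successor in Z. Already a fixed point.
Sat(EG send) = {0, 1, 2, 3, 4}
5 ∉ Sat(EG send) = {0, 1, 2, 3, 4}, so the formula does not hold at 5.

No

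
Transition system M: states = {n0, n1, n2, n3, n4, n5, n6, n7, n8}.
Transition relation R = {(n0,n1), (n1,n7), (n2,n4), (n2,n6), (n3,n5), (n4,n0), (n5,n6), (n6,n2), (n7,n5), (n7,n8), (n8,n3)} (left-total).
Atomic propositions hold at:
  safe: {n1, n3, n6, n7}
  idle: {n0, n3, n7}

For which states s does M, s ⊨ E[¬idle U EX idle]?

{n1, n2, n4, n5, n6, n8}

Sat(¬idle) = {n1, n2, n4, n5, n6, n8}
Sat(EX idle) = {s : some successor in {n0, n3, n7}} = {n1, n4, n8}
E[¬idle U EX idle]: least fixpoint, start Z0 = Sat(EX idle) = {n1, n4, n8}, add states in Sat(¬idle) with some successor in Z. Z1 = {n1, n2, n4, n8}; Z2 = {n1, n2, n4, n6, n8}; Z3 = {n1, n2, n4, n5, n6, n8}; fixed.
Sat(E[¬idle U EX idle]) = {n1, n2, n4, n5, n6, n8}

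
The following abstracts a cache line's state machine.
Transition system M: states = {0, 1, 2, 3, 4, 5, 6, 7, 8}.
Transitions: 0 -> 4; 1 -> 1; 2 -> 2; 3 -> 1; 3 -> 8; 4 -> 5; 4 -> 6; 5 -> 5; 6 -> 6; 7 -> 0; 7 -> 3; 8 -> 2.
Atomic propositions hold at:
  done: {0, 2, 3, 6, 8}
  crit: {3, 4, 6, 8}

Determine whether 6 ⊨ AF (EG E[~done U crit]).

Yes

Sat(~done) = {1, 4, 5, 7}
E[~done U crit]: least fixpoint, start Z0 = Sat(crit) = {3, 4, 6, 8}, add states in Sat(~done) with some successor in Z. Z1 = {3, 4, 6, 7, 8}; fixed.
Sat(E[~done U crit]) = {3, 4, 6, 7, 8}
EG E[~done U crit]: greatest fixpoint, start Z0 = {3, 4, 6, 7, 8}, keep only states in Sat with some successor in Z. Z1 = {3, 4, 6, 7}; Z2 = {4, 6, 7}; Z3 = {4, 6}; fixed.
Sat(EG E[~done U crit]) = {4, 6}
AF (EG E[~done U crit]): least fixpoint, start Z0 = {4, 6}, add states with every successor in Z. Z1 = {0, 4, 6}; fixed.
Sat(AF (EG E[~done U crit])) = {0, 4, 6}
6 ∈ Sat(AF (EG E[~done U crit])) = {0, 4, 6}, so the formula holds at 6.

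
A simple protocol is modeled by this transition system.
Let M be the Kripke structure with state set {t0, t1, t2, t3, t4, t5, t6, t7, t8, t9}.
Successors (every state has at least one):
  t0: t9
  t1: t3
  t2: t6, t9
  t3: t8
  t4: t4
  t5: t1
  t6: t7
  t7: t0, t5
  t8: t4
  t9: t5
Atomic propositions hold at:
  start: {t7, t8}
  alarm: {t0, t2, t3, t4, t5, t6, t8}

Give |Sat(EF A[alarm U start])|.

A[alarm U start]: least fixpoint, start Z0 = Sat(start) = {t7, t8}, add states in Sat(alarm) with every successor in Z. Z1 = {t3, t6, t7, t8}; fixed.
Sat(A[alarm U start]) = {t3, t6, t7, t8}
EF A[alarm U start]: least fixpoint, start Z0 = {t3, t6, t7, t8}, add states with some successor in Z. Z1 = {t1, t2, t3, t6, t7, t8}; Z2 = {t1, t2, t3, t5, t6, t7, t8}; Z3 = {t1, t2, t3, t5, t6, t7, t8, t9}; Z4 = {t0, t1, t2, t3, t5, t6, t7, t8, t9}; fixed.
Sat(EF A[alarm U start]) = {t0, t1, t2, t3, t5, t6, t7, t8, t9}
|Sat(EF A[alarm U start])| = |{t0, t1, t2, t3, t5, t6, t7, t8, t9}| = 9.

9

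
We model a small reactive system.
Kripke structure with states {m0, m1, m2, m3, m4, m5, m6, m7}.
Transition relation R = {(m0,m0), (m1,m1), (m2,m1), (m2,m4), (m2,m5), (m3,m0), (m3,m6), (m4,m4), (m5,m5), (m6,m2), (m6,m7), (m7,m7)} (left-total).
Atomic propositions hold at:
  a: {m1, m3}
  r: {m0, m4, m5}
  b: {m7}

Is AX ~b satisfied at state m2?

Sat(~b) = {m0, m1, m2, m3, m4, m5, m6}
Sat(AX ~b) = {s : every successor in {m0, m1, m2, m3, m4, m5, m6}} = {m0, m1, m2, m3, m4, m5}
m2 ∈ Sat(AX ~b) = {m0, m1, m2, m3, m4, m5}, so the formula holds at m2.

Yes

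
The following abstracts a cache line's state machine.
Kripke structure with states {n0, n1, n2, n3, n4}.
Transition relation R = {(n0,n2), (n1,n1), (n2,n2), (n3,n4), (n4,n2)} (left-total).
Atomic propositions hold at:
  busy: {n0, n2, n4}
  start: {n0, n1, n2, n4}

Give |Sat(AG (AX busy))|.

4

Sat(AX busy) = {s : every successor in {n0, n2, n4}} = {n0, n2, n3, n4}
AG (AX busy): greatest fixpoint, start Z0 = {n0, n2, n3, n4}, keep only states in Sat with every successor in Z. Already a fixed point.
Sat(AG (AX busy)) = {n0, n2, n3, n4}
|Sat(AG (AX busy))| = |{n0, n2, n3, n4}| = 4.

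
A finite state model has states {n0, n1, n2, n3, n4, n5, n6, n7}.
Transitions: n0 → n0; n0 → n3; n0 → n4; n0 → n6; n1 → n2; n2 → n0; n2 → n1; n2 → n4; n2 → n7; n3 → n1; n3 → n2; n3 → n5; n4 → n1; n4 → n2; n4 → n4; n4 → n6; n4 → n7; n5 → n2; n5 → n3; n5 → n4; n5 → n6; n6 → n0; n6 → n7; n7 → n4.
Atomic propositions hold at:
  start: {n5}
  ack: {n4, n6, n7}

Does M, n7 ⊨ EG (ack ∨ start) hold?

Sat(ack ∨ start) = {n4, n5, n6, n7}
EG (ack ∨ start): greatest fixpoint, start Z0 = {n4, n5, n6, n7}, keep only states in Sat with some successor in Z. Already a fixed point.
Sat(EG (ack ∨ start)) = {n4, n5, n6, n7}
n7 ∈ Sat(EG (ack ∨ start)) = {n4, n5, n6, n7}, so the formula holds at n7.

Yes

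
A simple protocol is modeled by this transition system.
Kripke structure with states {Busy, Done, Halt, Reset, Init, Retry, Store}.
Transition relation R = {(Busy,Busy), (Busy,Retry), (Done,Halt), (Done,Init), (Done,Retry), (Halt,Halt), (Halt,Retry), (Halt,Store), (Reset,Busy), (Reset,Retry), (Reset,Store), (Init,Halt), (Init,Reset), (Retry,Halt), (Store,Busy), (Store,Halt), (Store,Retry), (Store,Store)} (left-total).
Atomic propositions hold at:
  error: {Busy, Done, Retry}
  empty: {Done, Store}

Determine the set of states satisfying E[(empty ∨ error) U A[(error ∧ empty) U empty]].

{Done, Store}

Sat(empty ∨ error) = {Busy, Done, Retry, Store}
Sat(error ∧ empty) = {Done}
A[(error ∧ empty) U empty]: least fixpoint, start Z0 = Sat(empty) = {Done, Store}, add states in Sat(error ∧ empty) with every successor in Z. Already a fixed point.
Sat(A[(error ∧ empty) U empty]) = {Done, Store}
E[(empty ∨ error) U A[(error ∧ empty) U empty]]: least fixpoint, start Z0 = Sat(A[(error ∧ empty) U empty]) = {Done, Store}, add states in Sat(empty ∨ error) with some successor in Z. Already a fixed point.
Sat(E[(empty ∨ error) U A[(error ∧ empty) U empty]]) = {Done, Store}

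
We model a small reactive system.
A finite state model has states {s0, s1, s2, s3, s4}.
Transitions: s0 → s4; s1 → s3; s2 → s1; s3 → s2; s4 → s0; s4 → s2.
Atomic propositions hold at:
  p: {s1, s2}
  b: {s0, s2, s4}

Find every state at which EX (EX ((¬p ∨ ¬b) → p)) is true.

Sat(¬p) = {s0, s3, s4}
Sat(¬b) = {s1, s3}
Sat(¬p ∨ ¬b) = {s0, s1, s3, s4}
Sat((¬p ∨ ¬b) → p) = {s1, s2}
Sat(EX ((¬p ∨ ¬b) → p)) = {s : some successor in {s1, s2}} = {s2, s3, s4}
Sat(EX (EX ((¬p ∨ ¬b) → p))) = {s : some successor in {s2, s3, s4}} = {s0, s1, s3, s4}

{s0, s1, s3, s4}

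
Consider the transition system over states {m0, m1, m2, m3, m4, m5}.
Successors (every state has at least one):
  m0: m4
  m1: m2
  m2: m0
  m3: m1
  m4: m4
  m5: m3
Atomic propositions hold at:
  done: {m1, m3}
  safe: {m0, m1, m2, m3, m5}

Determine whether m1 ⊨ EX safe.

Sat(EX safe) = {s : some successor in {m0, m1, m2, m3, m5}} = {m1, m2, m3, m5}
m1 ∈ Sat(EX safe) = {m1, m2, m3, m5}, so the formula holds at m1.

Yes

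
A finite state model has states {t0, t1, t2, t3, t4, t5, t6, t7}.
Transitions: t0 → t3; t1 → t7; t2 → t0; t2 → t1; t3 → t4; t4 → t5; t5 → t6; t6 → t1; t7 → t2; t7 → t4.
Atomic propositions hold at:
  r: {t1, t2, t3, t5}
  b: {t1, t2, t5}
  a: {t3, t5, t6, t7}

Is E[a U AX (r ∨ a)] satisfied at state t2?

Sat(r ∨ a) = {t1, t2, t3, t5, t6, t7}
Sat(AX (r ∨ a)) = {s : every successor in {t1, t2, t3, t5, t6, t7}} = {t0, t1, t4, t5, t6}
E[a U AX (r ∨ a)]: least fixpoint, start Z0 = Sat(AX (r ∨ a)) = {t0, t1, t4, t5, t6}, add states in Sat(a) with some successor in Z. Z1 = {t0, t1, t3, t4, t5, t6, t7}; fixed.
Sat(E[a U AX (r ∨ a)]) = {t0, t1, t3, t4, t5, t6, t7}
t2 ∉ Sat(E[a U AX (r ∨ a)]) = {t0, t1, t3, t4, t5, t6, t7}, so the formula does not hold at t2.

No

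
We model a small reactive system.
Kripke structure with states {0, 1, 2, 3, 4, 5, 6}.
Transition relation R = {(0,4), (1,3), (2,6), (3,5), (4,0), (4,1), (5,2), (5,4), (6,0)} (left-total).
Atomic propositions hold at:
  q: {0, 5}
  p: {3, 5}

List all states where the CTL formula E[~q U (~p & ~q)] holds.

Sat(~q) = {1, 2, 3, 4, 6}
Sat(~p) = {0, 1, 2, 4, 6}
Sat(~p & ~q) = {1, 2, 4, 6}
E[~q U (~p & ~q)]: least fixpoint, start Z0 = Sat((~p & ~q)) = {1, 2, 4, 6}, add states in Sat(~q) with some successor in Z. Already a fixed point.
Sat(E[~q U (~p & ~q)]) = {1, 2, 4, 6}

{1, 2, 4, 6}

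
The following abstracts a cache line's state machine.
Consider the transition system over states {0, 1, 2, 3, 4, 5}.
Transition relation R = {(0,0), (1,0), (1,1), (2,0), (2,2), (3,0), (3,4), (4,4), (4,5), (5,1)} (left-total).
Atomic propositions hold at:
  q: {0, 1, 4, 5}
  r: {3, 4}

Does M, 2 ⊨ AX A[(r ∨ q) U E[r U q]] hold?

Sat(r ∨ q) = {0, 1, 3, 4, 5}
E[r U q]: least fixpoint, start Z0 = Sat(q) = {0, 1, 4, 5}, add states in Sat(r) with some successor in Z. Z1 = {0, 1, 3, 4, 5}; fixed.
Sat(E[r U q]) = {0, 1, 3, 4, 5}
A[(r ∨ q) U E[r U q]]: least fixpoint, start Z0 = Sat(E[r U q]) = {0, 1, 3, 4, 5}, add states in Sat(r ∨ q) with every successor in Z. Already a fixed point.
Sat(A[(r ∨ q) U E[r U q]]) = {0, 1, 3, 4, 5}
Sat(AX A[(r ∨ q) U E[r U q]]) = {s : every successor in {0, 1, 3, 4, 5}} = {0, 1, 3, 4, 5}
2 ∉ Sat(AX A[(r ∨ q) U E[r U q]]) = {0, 1, 3, 4, 5}, so the formula does not hold at 2.

No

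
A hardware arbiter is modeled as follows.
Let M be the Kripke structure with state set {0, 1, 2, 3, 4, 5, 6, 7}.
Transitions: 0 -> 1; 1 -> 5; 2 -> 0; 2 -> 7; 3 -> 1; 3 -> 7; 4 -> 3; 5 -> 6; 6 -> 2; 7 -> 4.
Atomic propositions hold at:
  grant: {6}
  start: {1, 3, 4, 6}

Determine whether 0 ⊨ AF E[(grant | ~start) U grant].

Sat(~start) = {0, 2, 5, 7}
Sat(grant | ~start) = {0, 2, 5, 6, 7}
E[(grant | ~start) U grant]: least fixpoint, start Z0 = Sat(grant) = {6}, add states in Sat(grant | ~start) with some successor in Z. Z1 = {5, 6}; fixed.
Sat(E[(grant | ~start) U grant]) = {5, 6}
AF E[(grant | ~start) U grant]: least fixpoint, start Z0 = {5, 6}, add states with every successor in Z. Z1 = {1, 5, 6}; Z2 = {0, 1, 5, 6}; fixed.
Sat(AF E[(grant | ~start) U grant]) = {0, 1, 5, 6}
0 ∈ Sat(AF E[(grant | ~start) U grant]) = {0, 1, 5, 6}, so the formula holds at 0.

Yes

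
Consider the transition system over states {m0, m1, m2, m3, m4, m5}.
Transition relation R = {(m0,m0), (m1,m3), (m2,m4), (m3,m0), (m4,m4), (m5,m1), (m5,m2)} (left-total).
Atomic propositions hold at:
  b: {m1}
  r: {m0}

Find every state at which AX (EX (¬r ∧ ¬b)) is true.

{m2, m4, m5}

Sat(¬r) = {m1, m2, m3, m4, m5}
Sat(¬b) = {m0, m2, m3, m4, m5}
Sat(¬r ∧ ¬b) = {m2, m3, m4, m5}
Sat(EX (¬r ∧ ¬b)) = {s : some successor in {m2, m3, m4, m5}} = {m1, m2, m4, m5}
Sat(AX (EX (¬r ∧ ¬b))) = {s : every successor in {m1, m2, m4, m5}} = {m2, m4, m5}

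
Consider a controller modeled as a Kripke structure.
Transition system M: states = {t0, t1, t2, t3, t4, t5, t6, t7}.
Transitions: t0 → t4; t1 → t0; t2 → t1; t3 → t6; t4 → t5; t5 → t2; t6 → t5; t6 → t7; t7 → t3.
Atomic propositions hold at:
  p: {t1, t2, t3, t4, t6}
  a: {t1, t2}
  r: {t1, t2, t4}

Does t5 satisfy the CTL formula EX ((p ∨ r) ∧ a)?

Yes

Sat(p ∨ r) = {t1, t2, t3, t4, t6}
Sat((p ∨ r) ∧ a) = {t1, t2}
Sat(EX ((p ∨ r) ∧ a)) = {s : some successor in {t1, t2}} = {t2, t5}
t5 ∈ Sat(EX ((p ∨ r) ∧ a)) = {t2, t5}, so the formula holds at t5.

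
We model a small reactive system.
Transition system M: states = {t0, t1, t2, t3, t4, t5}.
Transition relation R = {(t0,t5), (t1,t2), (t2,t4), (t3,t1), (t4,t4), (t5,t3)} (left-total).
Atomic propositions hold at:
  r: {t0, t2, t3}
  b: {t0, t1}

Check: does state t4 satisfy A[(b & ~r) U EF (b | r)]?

Sat(~r) = {t1, t4, t5}
Sat(b & ~r) = {t1}
Sat(b | r) = {t0, t1, t2, t3}
EF (b | r): least fixpoint, start Z0 = {t0, t1, t2, t3}, add states with some successor in Z. Z1 = {t0, t1, t2, t3, t5}; fixed.
Sat(EF (b | r)) = {t0, t1, t2, t3, t5}
A[(b & ~r) U EF (b | r)]: least fixpoint, start Z0 = Sat(EF (b | r)) = {t0, t1, t2, t3, t5}, add states in Sat(b & ~r) with every successor in Z. Already a fixed point.
Sat(A[(b & ~r) U EF (b | r)]) = {t0, t1, t2, t3, t5}
t4 ∉ Sat(A[(b & ~r) U EF (b | r)]) = {t0, t1, t2, t3, t5}, so the formula does not hold at t4.

No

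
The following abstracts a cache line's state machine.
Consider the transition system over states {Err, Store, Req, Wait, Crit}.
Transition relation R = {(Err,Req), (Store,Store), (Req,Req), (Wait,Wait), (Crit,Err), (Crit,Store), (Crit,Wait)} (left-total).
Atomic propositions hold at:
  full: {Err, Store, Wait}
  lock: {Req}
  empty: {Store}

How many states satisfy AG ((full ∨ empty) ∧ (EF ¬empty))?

Sat(full ∨ empty) = {Err, Store, Wait}
Sat(¬empty) = {Err, Req, Wait, Crit}
EF ¬empty: least fixpoint, start Z0 = {Err, Req, Wait, Crit}, add states with some successor in Z. Already a fixed point.
Sat(EF ¬empty) = {Err, Req, Wait, Crit}
Sat((full ∨ empty) ∧ (EF ¬empty)) = {Err, Wait}
AG ((full ∨ empty) ∧ (EF ¬empty)): greatest fixpoint, start Z0 = {Err, Wait}, keep only states in Sat with every successor in Z. Z1 = {Wait}; fixed.
Sat(AG ((full ∨ empty) ∧ (EF ¬empty))) = {Wait}
|Sat(AG ((full ∨ empty) ∧ (EF ¬empty)))| = |{Wait}| = 1.

1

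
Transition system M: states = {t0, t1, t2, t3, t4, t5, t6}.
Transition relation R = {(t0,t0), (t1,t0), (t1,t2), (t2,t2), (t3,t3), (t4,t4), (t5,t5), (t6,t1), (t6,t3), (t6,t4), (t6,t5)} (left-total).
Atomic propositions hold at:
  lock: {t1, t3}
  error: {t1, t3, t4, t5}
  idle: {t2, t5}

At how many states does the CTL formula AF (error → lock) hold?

Sat(error → lock) = {t0, t1, t2, t3, t6}
AF (error → lock): least fixpoint, start Z0 = {t0, t1, t2, t3, t6}, add states with every successor in Z. Already a fixed point.
Sat(AF (error → lock)) = {t0, t1, t2, t3, t6}
|Sat(AF (error → lock))| = |{t0, t1, t2, t3, t6}| = 5.

5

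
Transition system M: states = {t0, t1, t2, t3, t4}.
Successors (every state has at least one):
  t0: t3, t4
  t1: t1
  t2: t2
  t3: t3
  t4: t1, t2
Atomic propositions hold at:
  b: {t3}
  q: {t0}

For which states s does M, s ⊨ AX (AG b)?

{t3}

AG b: greatest fixpoint, start Z0 = {t3}, keep only states in Sat with every successor in Z. Already a fixed point.
Sat(AG b) = {t3}
Sat(AX (AG b)) = {s : every successor in {t3}} = {t3}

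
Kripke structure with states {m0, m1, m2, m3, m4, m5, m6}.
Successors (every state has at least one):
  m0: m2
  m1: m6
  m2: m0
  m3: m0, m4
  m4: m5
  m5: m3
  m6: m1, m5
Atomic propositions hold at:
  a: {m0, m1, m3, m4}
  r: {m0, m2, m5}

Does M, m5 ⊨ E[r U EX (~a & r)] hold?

Sat(~a) = {m2, m5, m6}
Sat(~a & r) = {m2, m5}
Sat(EX (~a & r)) = {s : some successor in {m2, m5}} = {m0, m4, m6}
E[r U EX (~a & r)]: least fixpoint, start Z0 = Sat(EX (~a & r)) = {m0, m4, m6}, add states in Sat(r) with some successor in Z. Z1 = {m0, m2, m4, m6}; fixed.
Sat(E[r U EX (~a & r)]) = {m0, m2, m4, m6}
m5 ∉ Sat(E[r U EX (~a & r)]) = {m0, m2, m4, m6}, so the formula does not hold at m5.

No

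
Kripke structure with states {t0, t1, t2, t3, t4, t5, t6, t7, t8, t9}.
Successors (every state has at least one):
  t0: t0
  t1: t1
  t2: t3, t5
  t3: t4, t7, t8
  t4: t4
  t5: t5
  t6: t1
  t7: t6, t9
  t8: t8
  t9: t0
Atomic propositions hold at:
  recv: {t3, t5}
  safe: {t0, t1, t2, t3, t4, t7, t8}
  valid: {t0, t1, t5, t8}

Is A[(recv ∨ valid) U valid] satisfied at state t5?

Sat(recv ∨ valid) = {t0, t1, t3, t5, t8}
A[(recv ∨ valid) U valid]: least fixpoint, start Z0 = Sat(valid) = {t0, t1, t5, t8}, add states in Sat(recv ∨ valid) with every successor in Z. Already a fixed point.
Sat(A[(recv ∨ valid) U valid]) = {t0, t1, t5, t8}
t5 ∈ Sat(A[(recv ∨ valid) U valid]) = {t0, t1, t5, t8}, so the formula holds at t5.

Yes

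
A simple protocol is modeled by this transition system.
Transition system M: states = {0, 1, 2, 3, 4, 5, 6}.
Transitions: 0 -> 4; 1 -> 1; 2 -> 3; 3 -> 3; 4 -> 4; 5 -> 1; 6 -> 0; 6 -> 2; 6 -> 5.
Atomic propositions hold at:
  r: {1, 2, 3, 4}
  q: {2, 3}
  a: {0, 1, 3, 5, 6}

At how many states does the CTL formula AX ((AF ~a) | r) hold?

Sat(~a) = {2, 4}
AF ~a: least fixpoint, start Z0 = {2, 4}, add states with every successor in Z. Z1 = {0, 2, 4}; fixed.
Sat(AF ~a) = {0, 2, 4}
Sat((AF ~a) | r) = {0, 1, 2, 3, 4}
Sat(AX ((AF ~a) | r)) = {s : every successor in {0, 1, 2, 3, 4}} = {0, 1, 2, 3, 4, 5}
|Sat(AX ((AF ~a) | r))| = |{0, 1, 2, 3, 4, 5}| = 6.

6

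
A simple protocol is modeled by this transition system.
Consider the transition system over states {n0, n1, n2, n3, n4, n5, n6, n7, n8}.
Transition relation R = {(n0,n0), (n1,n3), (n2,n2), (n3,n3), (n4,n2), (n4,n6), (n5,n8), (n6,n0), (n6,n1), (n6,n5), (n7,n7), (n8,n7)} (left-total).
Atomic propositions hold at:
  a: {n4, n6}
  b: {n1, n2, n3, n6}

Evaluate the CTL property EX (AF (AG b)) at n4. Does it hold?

AG b: greatest fixpoint, start Z0 = {n1, n2, n3, n6}, keep only states in Sat with every successor in Z. Z1 = {n1, n2, n3}; fixed.
Sat(AG b) = {n1, n2, n3}
AF (AG b): least fixpoint, start Z0 = {n1, n2, n3}, add states with every successor in Z. Already a fixed point.
Sat(AF (AG b)) = {n1, n2, n3}
Sat(EX (AF (AG b))) = {s : some successor in {n1, n2, n3}} = {n1, n2, n3, n4, n6}
n4 ∈ Sat(EX (AF (AG b))) = {n1, n2, n3, n4, n6}, so the formula holds at n4.

Yes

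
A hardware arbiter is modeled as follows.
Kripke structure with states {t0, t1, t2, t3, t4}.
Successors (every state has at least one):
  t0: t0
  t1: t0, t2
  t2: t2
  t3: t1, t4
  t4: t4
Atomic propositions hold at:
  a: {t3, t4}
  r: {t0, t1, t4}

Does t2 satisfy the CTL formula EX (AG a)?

No

AG a: greatest fixpoint, start Z0 = {t3, t4}, keep only states in Sat with every successor in Z. Z1 = {t4}; fixed.
Sat(AG a) = {t4}
Sat(EX (AG a)) = {s : some successor in {t4}} = {t3, t4}
t2 ∉ Sat(EX (AG a)) = {t3, t4}, so the formula does not hold at t2.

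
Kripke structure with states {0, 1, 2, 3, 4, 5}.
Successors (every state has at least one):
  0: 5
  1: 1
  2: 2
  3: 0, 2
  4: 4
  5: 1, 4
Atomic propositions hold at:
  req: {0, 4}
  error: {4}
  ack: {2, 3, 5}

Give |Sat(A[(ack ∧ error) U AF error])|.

Sat(ack ∧ error) = ∅
AF error: least fixpoint, start Z0 = {4}, add states with every successor in Z. Already a fixed point.
Sat(AF error) = {4}
A[(ack ∧ error) U AF error]: least fixpoint, start Z0 = Sat(AF error) = {4}, add states in Sat(ack ∧ error) with every successor in Z. Already a fixed point.
Sat(A[(ack ∧ error) U AF error]) = {4}
|Sat(A[(ack ∧ error) U AF error])| = |{4}| = 1.

1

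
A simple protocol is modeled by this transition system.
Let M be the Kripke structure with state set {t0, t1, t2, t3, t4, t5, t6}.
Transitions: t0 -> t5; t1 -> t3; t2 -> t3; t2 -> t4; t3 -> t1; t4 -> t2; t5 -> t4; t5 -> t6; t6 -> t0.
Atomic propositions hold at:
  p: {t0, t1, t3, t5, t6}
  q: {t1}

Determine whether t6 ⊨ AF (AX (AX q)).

Sat(AX q) = {s : every successor in {t1}} = {t3}
Sat(AX (AX q)) = {s : every successor in {t3}} = {t1}
AF (AX (AX q)): least fixpoint, start Z0 = {t1}, add states with every successor in Z. Z1 = {t1, t3}; fixed.
Sat(AF (AX (AX q))) = {t1, t3}
t6 ∉ Sat(AF (AX (AX q))) = {t1, t3}, so the formula does not hold at t6.

No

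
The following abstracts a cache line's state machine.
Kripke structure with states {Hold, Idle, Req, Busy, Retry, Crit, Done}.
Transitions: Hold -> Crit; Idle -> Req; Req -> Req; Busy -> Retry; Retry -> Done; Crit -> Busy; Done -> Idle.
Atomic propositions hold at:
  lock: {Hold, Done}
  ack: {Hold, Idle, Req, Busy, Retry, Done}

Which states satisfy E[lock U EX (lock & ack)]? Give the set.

Sat(lock & ack) = {Hold, Done}
Sat(EX (lock & ack)) = {s : some successor in {Hold, Done}} = {Retry}
E[lock U EX (lock & ack)]: least fixpoint, start Z0 = Sat(EX (lock & ack)) = {Retry}, add states in Sat(lock) with some successor in Z. Already a fixed point.
Sat(E[lock U EX (lock & ack)]) = {Retry}

{Retry}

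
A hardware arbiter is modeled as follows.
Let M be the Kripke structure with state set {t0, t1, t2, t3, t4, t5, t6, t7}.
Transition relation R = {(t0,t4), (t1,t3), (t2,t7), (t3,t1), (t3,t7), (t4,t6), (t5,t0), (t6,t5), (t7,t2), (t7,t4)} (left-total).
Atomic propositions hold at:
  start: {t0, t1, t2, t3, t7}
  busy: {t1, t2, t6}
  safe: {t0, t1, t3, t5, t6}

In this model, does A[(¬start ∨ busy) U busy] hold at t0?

No

Sat(¬start) = {t4, t5, t6}
Sat(¬start ∨ busy) = {t1, t2, t4, t5, t6}
A[(¬start ∨ busy) U busy]: least fixpoint, start Z0 = Sat(busy) = {t1, t2, t6}, add states in Sat(¬start ∨ busy) with every successor in Z. Z1 = {t1, t2, t4, t6}; fixed.
Sat(A[(¬start ∨ busy) U busy]) = {t1, t2, t4, t6}
t0 ∉ Sat(A[(¬start ∨ busy) U busy]) = {t1, t2, t4, t6}, so the formula does not hold at t0.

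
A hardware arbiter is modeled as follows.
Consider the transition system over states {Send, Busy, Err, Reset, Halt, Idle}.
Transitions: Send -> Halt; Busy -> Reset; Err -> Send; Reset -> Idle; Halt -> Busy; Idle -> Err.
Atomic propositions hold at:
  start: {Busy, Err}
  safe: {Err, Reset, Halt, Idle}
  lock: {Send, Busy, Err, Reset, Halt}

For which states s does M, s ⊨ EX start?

Sat(EX start) = {s : some successor in {Busy, Err}} = {Halt, Idle}

{Halt, Idle}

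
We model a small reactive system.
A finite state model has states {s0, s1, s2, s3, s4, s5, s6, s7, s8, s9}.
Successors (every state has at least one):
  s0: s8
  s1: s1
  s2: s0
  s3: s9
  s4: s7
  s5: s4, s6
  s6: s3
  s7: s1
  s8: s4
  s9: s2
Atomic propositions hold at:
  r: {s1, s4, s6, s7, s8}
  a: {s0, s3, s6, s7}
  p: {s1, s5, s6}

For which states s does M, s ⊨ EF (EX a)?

Sat(EX a) = {s : some successor in {s0, s3, s6, s7}} = {s2, s4, s5, s6}
EF (EX a): least fixpoint, start Z0 = {s2, s4, s5, s6}, add states with some successor in Z. Z1 = {s2, s4, s5, s6, s8, s9}; Z2 = {s0, s2, s3, s4, s5, s6, s8, s9}; fixed.
Sat(EF (EX a)) = {s0, s2, s3, s4, s5, s6, s8, s9}

{s0, s2, s3, s4, s5, s6, s8, s9}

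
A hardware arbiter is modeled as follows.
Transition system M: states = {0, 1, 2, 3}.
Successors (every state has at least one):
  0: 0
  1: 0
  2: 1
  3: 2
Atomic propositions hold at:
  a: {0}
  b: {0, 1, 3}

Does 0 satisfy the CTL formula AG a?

AG a: greatest fixpoint, start Z0 = {0}, keep only states in Sat with every successor in Z. Already a fixed point.
Sat(AG a) = {0}
0 ∈ Sat(AG a) = {0}, so the formula holds at 0.

Yes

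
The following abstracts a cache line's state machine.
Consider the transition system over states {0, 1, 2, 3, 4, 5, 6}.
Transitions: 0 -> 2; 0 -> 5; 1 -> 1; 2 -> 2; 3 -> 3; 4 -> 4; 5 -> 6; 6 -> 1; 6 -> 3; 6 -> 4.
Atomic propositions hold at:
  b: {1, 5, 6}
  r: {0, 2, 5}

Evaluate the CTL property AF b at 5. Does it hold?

AF b: least fixpoint, start Z0 = {1, 5, 6}, add states with every successor in Z. Already a fixed point.
Sat(AF b) = {1, 5, 6}
5 ∈ Sat(AF b) = {1, 5, 6}, so the formula holds at 5.

Yes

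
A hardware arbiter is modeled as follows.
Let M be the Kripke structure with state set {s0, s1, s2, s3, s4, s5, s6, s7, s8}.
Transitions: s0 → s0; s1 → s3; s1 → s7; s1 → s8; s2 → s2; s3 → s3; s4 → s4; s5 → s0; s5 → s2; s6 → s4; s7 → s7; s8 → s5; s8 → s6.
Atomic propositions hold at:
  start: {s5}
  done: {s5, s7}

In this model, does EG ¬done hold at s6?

Sat(¬done) = {s0, s1, s2, s3, s4, s6, s8}
EG ¬done: greatest fixpoint, start Z0 = {s0, s1, s2, s3, s4, s6, s8}, keep only states in Sat with some successor in Z. Already a fixed point.
Sat(EG ¬done) = {s0, s1, s2, s3, s4, s6, s8}
s6 ∈ Sat(EG ¬done) = {s0, s1, s2, s3, s4, s6, s8}, so the formula holds at s6.

Yes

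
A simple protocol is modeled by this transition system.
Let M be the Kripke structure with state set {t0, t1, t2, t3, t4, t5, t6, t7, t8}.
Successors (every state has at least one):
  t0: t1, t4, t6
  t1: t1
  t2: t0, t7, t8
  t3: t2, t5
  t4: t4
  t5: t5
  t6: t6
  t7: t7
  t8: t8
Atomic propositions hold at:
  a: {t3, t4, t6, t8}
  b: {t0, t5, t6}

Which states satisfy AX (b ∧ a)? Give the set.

{t6}

Sat(b ∧ a) = {t6}
Sat(AX (b ∧ a)) = {s : every successor in {t6}} = {t6}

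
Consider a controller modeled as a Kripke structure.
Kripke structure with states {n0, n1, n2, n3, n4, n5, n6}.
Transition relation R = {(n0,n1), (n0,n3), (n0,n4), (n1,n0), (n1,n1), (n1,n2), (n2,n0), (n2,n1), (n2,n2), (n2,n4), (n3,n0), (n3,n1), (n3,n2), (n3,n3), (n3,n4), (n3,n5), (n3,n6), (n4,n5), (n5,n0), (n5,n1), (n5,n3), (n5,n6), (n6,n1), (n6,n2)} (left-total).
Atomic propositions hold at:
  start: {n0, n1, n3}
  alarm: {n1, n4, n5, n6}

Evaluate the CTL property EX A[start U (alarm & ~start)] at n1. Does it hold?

Sat(~start) = {n2, n4, n5, n6}
Sat(alarm & ~start) = {n4, n5, n6}
A[start U (alarm & ~start)]: least fixpoint, start Z0 = Sat((alarm & ~start)) = {n4, n5, n6}, add states in Sat(start) with every successor in Z. Already a fixed point.
Sat(A[start U (alarm & ~start)]) = {n4, n5, n6}
Sat(EX A[start U (alarm & ~start)]) = {s : some successor in {n4, n5, n6}} = {n0, n2, n3, n4, n5}
n1 ∉ Sat(EX A[start U (alarm & ~start)]) = {n0, n2, n3, n4, n5}, so the formula does not hold at n1.

No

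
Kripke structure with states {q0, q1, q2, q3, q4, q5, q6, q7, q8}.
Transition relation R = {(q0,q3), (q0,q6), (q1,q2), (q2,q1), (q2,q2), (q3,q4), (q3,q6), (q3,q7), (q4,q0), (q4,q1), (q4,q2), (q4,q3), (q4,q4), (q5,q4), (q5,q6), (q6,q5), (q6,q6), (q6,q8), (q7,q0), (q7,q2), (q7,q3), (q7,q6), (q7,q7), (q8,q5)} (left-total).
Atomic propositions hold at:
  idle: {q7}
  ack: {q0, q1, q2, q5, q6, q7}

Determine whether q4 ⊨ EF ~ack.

Sat(~ack) = {q3, q4, q8}
EF ~ack: least fixpoint, start Z0 = {q3, q4, q8}, add states with some successor in Z. Z1 = {q0, q3, q4, q5, q6, q7, q8}; fixed.
Sat(EF ~ack) = {q0, q3, q4, q5, q6, q7, q8}
q4 ∈ Sat(EF ~ack) = {q0, q3, q4, q5, q6, q7, q8}, so the formula holds at q4.

Yes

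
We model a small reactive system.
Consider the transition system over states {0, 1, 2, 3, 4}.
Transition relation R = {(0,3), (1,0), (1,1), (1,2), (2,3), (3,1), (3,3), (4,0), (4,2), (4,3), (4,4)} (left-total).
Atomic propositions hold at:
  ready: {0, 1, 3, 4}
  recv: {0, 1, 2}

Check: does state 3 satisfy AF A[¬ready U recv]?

Sat(¬ready) = {2}
A[¬ready U recv]: least fixpoint, start Z0 = Sat(recv) = {0, 1, 2}, add states in Sat(¬ready) with every successor in Z. Already a fixed point.
Sat(A[¬ready U recv]) = {0, 1, 2}
AF A[¬ready U recv]: least fixpoint, start Z0 = {0, 1, 2}, add states with every successor in Z. Already a fixed point.
Sat(AF A[¬ready U recv]) = {0, 1, 2}
3 ∉ Sat(AF A[¬ready U recv]) = {0, 1, 2}, so the formula does not hold at 3.

No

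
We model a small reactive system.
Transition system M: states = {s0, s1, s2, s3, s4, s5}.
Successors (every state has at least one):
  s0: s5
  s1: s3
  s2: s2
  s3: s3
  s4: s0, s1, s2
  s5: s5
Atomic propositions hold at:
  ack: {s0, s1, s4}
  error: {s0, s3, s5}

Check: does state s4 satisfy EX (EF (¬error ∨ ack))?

Sat(¬error) = {s1, s2, s4}
Sat(¬error ∨ ack) = {s0, s1, s2, s4}
EF (¬error ∨ ack): least fixpoint, start Z0 = {s0, s1, s2, s4}, add states with some successor in Z. Already a fixed point.
Sat(EF (¬error ∨ ack)) = {s0, s1, s2, s4}
Sat(EX (EF (¬error ∨ ack))) = {s : some successor in {s0, s1, s2, s4}} = {s2, s4}
s4 ∈ Sat(EX (EF (¬error ∨ ack))) = {s2, s4}, so the formula holds at s4.

Yes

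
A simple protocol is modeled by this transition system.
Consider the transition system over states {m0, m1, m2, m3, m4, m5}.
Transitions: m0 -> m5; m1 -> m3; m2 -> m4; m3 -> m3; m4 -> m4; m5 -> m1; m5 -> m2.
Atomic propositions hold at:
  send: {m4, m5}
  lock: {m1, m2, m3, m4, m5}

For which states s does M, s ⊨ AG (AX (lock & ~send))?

Sat(~send) = {m0, m1, m2, m3}
Sat(lock & ~send) = {m1, m2, m3}
Sat(AX (lock & ~send)) = {s : every successor in {m1, m2, m3}} = {m1, m3, m5}
AG (AX (lock & ~send)): greatest fixpoint, start Z0 = {m1, m3, m5}, keep only states in Sat with every successor in Z. Z1 = {m1, m3}; fixed.
Sat(AG (AX (lock & ~send))) = {m1, m3}

{m1, m3}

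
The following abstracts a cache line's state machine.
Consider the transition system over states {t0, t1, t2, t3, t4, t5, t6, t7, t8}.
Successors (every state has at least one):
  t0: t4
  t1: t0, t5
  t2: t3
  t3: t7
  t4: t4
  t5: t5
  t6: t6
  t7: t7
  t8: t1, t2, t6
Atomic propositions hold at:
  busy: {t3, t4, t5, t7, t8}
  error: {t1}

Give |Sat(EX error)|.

Sat(EX error) = {s : some successor in {t1}} = {t8}
|Sat(EX error)| = |{t8}| = 1.

1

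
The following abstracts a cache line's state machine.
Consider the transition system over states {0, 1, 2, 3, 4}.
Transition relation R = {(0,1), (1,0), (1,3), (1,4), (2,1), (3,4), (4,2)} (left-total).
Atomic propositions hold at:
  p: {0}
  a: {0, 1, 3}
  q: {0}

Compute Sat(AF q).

AF q: least fixpoint, start Z0 = {0}, add states with every successor in Z. Already a fixed point.
Sat(AF q) = {0}

{0}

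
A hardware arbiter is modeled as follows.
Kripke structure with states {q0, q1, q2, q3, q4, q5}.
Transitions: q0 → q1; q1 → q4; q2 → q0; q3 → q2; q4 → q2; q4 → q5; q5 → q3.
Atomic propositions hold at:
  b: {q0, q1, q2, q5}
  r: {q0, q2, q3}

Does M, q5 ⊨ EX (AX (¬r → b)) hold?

Sat(¬r) = {q1, q4, q5}
Sat(¬r → b) = {q0, q1, q2, q3, q5}
Sat(AX (¬r → b)) = {s : every successor in {q0, q1, q2, q3, q5}} = {q0, q2, q3, q4, q5}
Sat(EX (AX (¬r → b))) = {s : some successor in {q0, q2, q3, q4, q5}} = {q1, q2, q3, q4, q5}
q5 ∈ Sat(EX (AX (¬r → b))) = {q1, q2, q3, q4, q5}, so the formula holds at q5.

Yes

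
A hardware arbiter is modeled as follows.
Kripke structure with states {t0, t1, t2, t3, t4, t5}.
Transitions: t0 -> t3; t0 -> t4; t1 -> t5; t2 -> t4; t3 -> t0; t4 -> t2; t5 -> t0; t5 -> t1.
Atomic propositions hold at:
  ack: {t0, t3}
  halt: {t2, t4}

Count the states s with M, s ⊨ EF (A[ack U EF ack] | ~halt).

4

EF ack: least fixpoint, start Z0 = {t0, t3}, add states with some successor in Z. Z1 = {t0, t3, t5}; Z2 = {t0, t1, t3, t5}; fixed.
Sat(EF ack) = {t0, t1, t3, t5}
A[ack U EF ack]: least fixpoint, start Z0 = Sat(EF ack) = {t0, t1, t3, t5}, add states in Sat(ack) with every successor in Z. Already a fixed point.
Sat(A[ack U EF ack]) = {t0, t1, t3, t5}
Sat(~halt) = {t0, t1, t3, t5}
Sat(A[ack U EF ack] | ~halt) = {t0, t1, t3, t5}
EF (A[ack U EF ack] | ~halt): least fixpoint, start Z0 = {t0, t1, t3, t5}, add states with some successor in Z. Already a fixed point.
Sat(EF (A[ack U EF ack] | ~halt)) = {t0, t1, t3, t5}
|Sat(EF (A[ack U EF ack] | ~halt))| = |{t0, t1, t3, t5}| = 4.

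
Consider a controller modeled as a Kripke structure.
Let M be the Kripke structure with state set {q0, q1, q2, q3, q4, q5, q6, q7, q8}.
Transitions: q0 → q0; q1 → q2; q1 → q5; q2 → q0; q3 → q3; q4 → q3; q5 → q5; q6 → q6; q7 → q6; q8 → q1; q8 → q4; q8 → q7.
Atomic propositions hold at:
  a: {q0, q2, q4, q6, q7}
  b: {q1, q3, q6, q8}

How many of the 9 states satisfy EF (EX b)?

Sat(EX b) = {s : some successor in {q1, q3, q6, q8}} = {q3, q4, q6, q7, q8}
EF (EX b): least fixpoint, start Z0 = {q3, q4, q6, q7, q8}, add states with some successor in Z. Already a fixed point.
Sat(EF (EX b)) = {q3, q4, q6, q7, q8}
|Sat(EF (EX b))| = |{q3, q4, q6, q7, q8}| = 5.

5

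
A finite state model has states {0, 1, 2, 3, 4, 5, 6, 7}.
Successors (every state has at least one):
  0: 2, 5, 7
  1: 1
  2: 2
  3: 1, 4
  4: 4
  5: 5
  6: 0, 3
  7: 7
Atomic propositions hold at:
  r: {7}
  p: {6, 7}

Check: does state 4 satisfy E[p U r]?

No

E[p U r]: least fixpoint, start Z0 = Sat(r) = {7}, add states in Sat(p) with some successor in Z. Already a fixed point.
Sat(E[p U r]) = {7}
4 ∉ Sat(E[p U r]) = {7}, so the formula does not hold at 4.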